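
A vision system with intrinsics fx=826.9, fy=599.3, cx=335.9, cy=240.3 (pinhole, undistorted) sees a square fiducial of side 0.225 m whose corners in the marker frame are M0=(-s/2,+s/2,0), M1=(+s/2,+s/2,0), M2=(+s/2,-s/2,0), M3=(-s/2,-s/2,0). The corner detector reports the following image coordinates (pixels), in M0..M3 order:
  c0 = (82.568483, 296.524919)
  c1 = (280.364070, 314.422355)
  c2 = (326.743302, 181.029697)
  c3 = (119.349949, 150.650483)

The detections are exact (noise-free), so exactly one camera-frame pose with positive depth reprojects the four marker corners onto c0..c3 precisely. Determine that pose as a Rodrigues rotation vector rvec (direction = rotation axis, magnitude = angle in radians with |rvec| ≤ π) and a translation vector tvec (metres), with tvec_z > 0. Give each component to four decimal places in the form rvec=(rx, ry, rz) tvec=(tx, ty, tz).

Intrinsics K: fx=826.9, fy=599.3, cx=335.9, cy=240.3
Marker side s = 0.225 m; corners in marker frame (Z=0):
  M0 = (-0.1125, +0.1125, 0)
  M1 = (+0.1125, +0.1125, 0)
  M2 = (+0.1125, -0.1125, 0)
  M3 = (-0.1125, -0.1125, 0)
Detected image corners:
  c0 = (82.568483, 296.524919) px
  c1 = (280.364070, 314.422355) px
  c2 = (326.743302, 181.029697) px
  c3 = (119.349949, 150.650483) px
Planar DLT: solve 8×8 A·h = b for H (H[2,2]=1):
  H  [+970.23413 -128.58470 +205.56844]
  H  [+188.53315 +685.98080 +238.34567]
  H  [+0.34852 +0.28208 +1.00000]
B = K⁻¹H; ‖b₁‖=1.102984, ‖b₂‖=1.102984; λ = 2/(‖b₁‖+‖b₂‖) = 0.906631, sign → tz>0 ⇒ λ=+0.906631
r₁ = λ·B[:,0] = (+0.93543,+0.15852,+0.31598); r₂ = λ·B[:,1] = (-0.24487,+0.93522,+0.25575)
r₃ = r₁×r₂ = (-0.25497,-0.31661,+0.91365); SVD([r₁ r₂ r₃]) → R = UVᵀ:
  R  [+0.93543 -0.24487 -0.25497]
  R  [+0.15852 +0.93522 -0.31661]
  R  [+0.31598 +0.25575 +0.91365]
t = (-0.14290, -0.00296, +0.90663) m
tr R = 2.784293; θ = arccos((tr R − 1)/2) = 0.468721 rad = 26.856°
axis k = ((R−Rᵀ)₃₂, (R−Rᵀ)₁₃, (R−Rᵀ)₂₁) / (2 sinθ) = (+0.633489, -0.631942, +0.446477)
rvec = θ·k = (+0.296930, -0.296205, +0.209273)

rvec=(0.2969, -0.2962, 0.2093) tvec=(-0.1429, -0.0030, 0.9066)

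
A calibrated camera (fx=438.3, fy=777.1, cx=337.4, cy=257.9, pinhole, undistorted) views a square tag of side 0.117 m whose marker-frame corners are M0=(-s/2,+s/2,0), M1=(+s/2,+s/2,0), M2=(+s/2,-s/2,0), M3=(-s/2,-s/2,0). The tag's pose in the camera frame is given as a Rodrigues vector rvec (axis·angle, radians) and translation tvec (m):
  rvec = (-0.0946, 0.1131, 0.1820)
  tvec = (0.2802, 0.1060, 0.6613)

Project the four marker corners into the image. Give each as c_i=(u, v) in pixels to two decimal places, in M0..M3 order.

Intrinsics K: fx=438.3, fy=777.1, cx=337.4, cy=257.9
Marker side s = 0.117 m; corners in marker frame (Z=0):
  M0 = (-0.0585, +0.0585, 0)
  M1 = (+0.0585, +0.0585, 0)
  M2 = (+0.0585, -0.0585, 0)
  M3 = (-0.0585, -0.0585, 0)
rvec = (-0.0946, 0.1131, 0.1820), |rvec| = θ = 0.23423 rad = 13.421°
Rodrigues: sinθ=0.23210, 1−cosθ=0.02731; R = I + sinθ·[k]× + (1−cosθ)·[k]×²:
    [+0.97715 -0.18567 +0.10350]
    [+0.17502 +0.97906 +0.10398]
    [-0.12064 -0.08349 +0.98918]
t = (0.2802, 0.1060, 0.6613) m
M0: Pc = R·M0+t = (+0.21218, +0.15304, +0.66347); u = 438.3·(+0.21218)/0.66347 + 337.4 = 477.5662, v = 777.1·(+0.15304)/0.66347 + 257.9 = 437.1458
M1: Pc = R·M1+t = (+0.32650, +0.17351, +0.64936); u = 438.3·(+0.32650)/0.64936 + 337.4 = 557.7801, v = 777.1·(+0.17351)/0.64936 + 257.9 = 465.5469
M2: Pc = R·M2+t = (+0.34822, +0.05896, +0.65913); u = 438.3·(+0.34822)/0.65913 + 337.4 = 568.9590, v = 777.1·(+0.05896)/0.65913 + 257.9 = 327.4169
M3: Pc = R·M3+t = (+0.23390, +0.03849, +0.67324); u = 438.3·(+0.23390)/0.67324 + 337.4 = 489.6747, v = 777.1·(+0.03849)/0.67324 + 257.9 = 302.3238

c0=(477.57, 437.15) c1=(557.78, 465.55) c2=(568.96, 327.42) c3=(489.67, 302.32)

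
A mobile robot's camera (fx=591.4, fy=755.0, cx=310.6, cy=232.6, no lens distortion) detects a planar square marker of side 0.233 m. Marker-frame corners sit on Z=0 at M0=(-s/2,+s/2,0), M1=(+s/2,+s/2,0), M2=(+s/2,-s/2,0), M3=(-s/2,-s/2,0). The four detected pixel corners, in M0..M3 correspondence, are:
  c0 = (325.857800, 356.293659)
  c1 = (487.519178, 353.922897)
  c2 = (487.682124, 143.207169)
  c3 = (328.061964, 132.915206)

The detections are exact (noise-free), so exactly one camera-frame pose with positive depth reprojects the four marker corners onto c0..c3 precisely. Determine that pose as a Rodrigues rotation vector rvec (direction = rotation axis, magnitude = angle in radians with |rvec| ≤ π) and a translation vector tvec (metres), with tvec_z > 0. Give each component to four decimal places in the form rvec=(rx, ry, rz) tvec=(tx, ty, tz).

Intrinsics K: fx=591.4, fy=755.0, cx=310.6, cy=232.6
Marker side s = 0.233 m; corners in marker frame (Z=0):
  M0 = (-0.1165, +0.1165, 0)
  M1 = (+0.1165, +0.1165, 0)
  M2 = (+0.1165, -0.1165, 0)
  M3 = (-0.1165, -0.1165, 0)
Detected image corners:
  c0 = (325.857800, 356.293659) px
  c1 = (487.519178, 353.922897) px
  c2 = (487.682124, 143.207169) px
  c3 = (328.061964, 132.915206) px
Planar DLT: solve 8×8 A·h = b for H (H[2,2]=1):
  H  [+791.78899 -26.40828 +409.63588]
  H  [+79.14451 +917.74595 +245.97664]
  H  [+0.25135 -0.05268 +1.00000]
B = K⁻¹H; ‖b₁‖=1.233031, ‖b₂‖=1.233031; λ = 2/(‖b₁‖+‖b₂‖) = 0.811009, sign → tz>0 ⇒ λ=+0.811009
r₁ = λ·B[:,0] = (+0.97875,+0.02221,+0.20385); r₂ = λ·B[:,1] = (-0.01377,+0.99899,-0.04273)
r₃ = r₁×r₂ = (-0.20459,+0.03901,+0.97807); SVD([r₁ r₂ r₃]) → R = UVᵀ:
  R  [+0.97875 -0.01377 -0.20459]
  R  [+0.02221 +0.99899 +0.03901]
  R  [+0.20385 -0.04273 +0.97807]
t = (+0.13581, +0.01437, +0.81101) m
tr R = 2.955812; θ = arccos((tr R − 1)/2) = 0.210599 rad = 12.066°
axis k = ((R−Rᵀ)₃₂, (R−Rᵀ)₁₃, (R−Rᵀ)₂₁) / (2 sinθ) = (-0.195502, -0.976918, +0.086080)
rvec = θ·k = (-0.041172, -0.205738, +0.018128)

rvec=(-0.0412, -0.2057, 0.0181) tvec=(0.1358, 0.0144, 0.8110)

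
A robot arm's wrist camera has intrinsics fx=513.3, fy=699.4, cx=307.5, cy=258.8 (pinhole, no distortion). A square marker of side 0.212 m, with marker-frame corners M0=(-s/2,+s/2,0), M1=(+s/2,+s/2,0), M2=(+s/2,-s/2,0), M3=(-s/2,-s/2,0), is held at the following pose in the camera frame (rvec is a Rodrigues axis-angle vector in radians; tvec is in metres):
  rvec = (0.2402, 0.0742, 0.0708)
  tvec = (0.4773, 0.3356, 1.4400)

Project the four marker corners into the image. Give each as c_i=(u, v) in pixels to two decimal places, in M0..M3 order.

Intrinsics K: fx=513.3, fy=699.4, cx=307.5, cy=258.8
Marker side s = 0.212 m; corners in marker frame (Z=0):
  M0 = (-0.1060, +0.1060, 0)
  M1 = (+0.1060, +0.1060, 0)
  M2 = (+0.1060, -0.1060, 0)
  M3 = (-0.1060, -0.1060, 0)
rvec = (0.2402, 0.0742, 0.0708), |rvec| = θ = 0.26118 rad = 14.964°
Rodrigues: sinθ=0.25822, 1−cosθ=0.03391; R = I + sinθ·[k]× + (1−cosθ)·[k]×²:
    [+0.99477 -0.06114 +0.08181]
    [+0.07886 +0.96882 -0.23487]
    [-0.06490 +0.24009 +0.96858]
t = (0.4773, 0.3356, 1.4400) m
M0: Pc = R·M0+t = (+0.36537, +0.42994, +1.47233); u = 513.3·(+0.36537)/1.47233 + 307.5 = 434.8807, v = 699.4·(+0.42994)/1.47233 + 258.8 = 463.0324
M1: Pc = R·M1+t = (+0.57627, +0.44665, +1.45857); u = 513.3·(+0.57627)/1.45857 + 307.5 = 510.2993, v = 699.4·(+0.44665)/1.45857 + 258.8 = 472.9756
M2: Pc = R·M2+t = (+0.58923, +0.24126, +1.40767); u = 513.3·(+0.58923)/1.40767 + 307.5 = 522.3584, v = 699.4·(+0.24126)/1.40767 + 258.8 = 378.6717
M3: Pc = R·M3+t = (+0.37833, +0.22455, +1.42143); u = 513.3·(+0.37833)/1.42143 + 307.5 = 444.1224, v = 699.4·(+0.22455)/1.42143 + 258.8 = 369.2854

c0=(434.88, 463.03) c1=(510.30, 472.98) c2=(522.36, 378.67) c3=(444.12, 369.29)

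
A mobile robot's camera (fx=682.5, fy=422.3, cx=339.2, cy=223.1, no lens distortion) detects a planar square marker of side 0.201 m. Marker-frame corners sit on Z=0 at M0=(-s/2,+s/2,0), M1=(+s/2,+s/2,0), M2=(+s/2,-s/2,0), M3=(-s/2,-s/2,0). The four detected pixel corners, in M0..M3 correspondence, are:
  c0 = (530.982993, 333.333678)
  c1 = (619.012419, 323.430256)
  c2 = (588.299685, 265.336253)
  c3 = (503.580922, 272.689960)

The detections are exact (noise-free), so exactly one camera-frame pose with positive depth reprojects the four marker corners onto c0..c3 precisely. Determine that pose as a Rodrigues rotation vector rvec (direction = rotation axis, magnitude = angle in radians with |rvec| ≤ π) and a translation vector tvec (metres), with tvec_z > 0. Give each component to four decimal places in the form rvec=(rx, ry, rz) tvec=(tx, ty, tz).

rvec=(-0.3815, -0.2297, -0.1459) tvec=(0.4557, 0.2484, 1.4031)

Intrinsics K: fx=682.5, fy=422.3, cx=339.2, cy=223.1
Marker side s = 0.201 m; corners in marker frame (Z=0):
  M0 = (-0.1005, +0.1005, 0)
  M1 = (+0.1005, +0.1005, 0)
  M2 = (+0.1005, -0.1005, 0)
  M3 = (-0.1005, -0.1005, 0)
Detected image corners:
  c0 = (530.982993, 333.333678) px
  c1 = (619.012419, 323.430256) px
  c2 = (588.299685, 265.336253) px
  c3 = (503.580922, 272.689960) px
Planar DLT: solve 8×8 A·h = b for H (H[2,2]=1):
  H  [+528.87665 +4.40654 +560.87295]
  H  [+10.18557 +220.48035 +297.87385]
  H  [+0.17728 -0.25033 +1.00000]
B = K⁻¹H; ‖b₁‖=0.712714, ‖b₂‖=0.712714; λ = 2/(‖b₁‖+‖b₂‖) = 1.403087, sign → tz>0 ⇒ λ=+1.403087
r₁ = λ·B[:,0] = (+0.96364,-0.09757,+0.24874); r₂ = λ·B[:,1] = (+0.18362,+0.91810,-0.35124)
r₃ = r₁×r₂ = (-0.19410,+0.38415,+0.90264); SVD([r₁ r₂ r₃]) → R = UVᵀ:
  R  [+0.96364 +0.18362 -0.19410]
  R  [-0.09757 +0.91810 +0.38415]
  R  [+0.24874 -0.35124 +0.90264]
t = (+0.45572, +0.24844, +1.40309) m
tr R = 2.784384; θ = arccos((tr R − 1)/2) = 0.468621 rad = 26.850°
axis k = ((R−Rᵀ)₃₂, (R−Rᵀ)₁₃, (R−Rᵀ)₂₁) / (2 sinθ) = (-0.814098, -0.490247, -0.311291)
rvec = θ·k = (-0.381504, -0.229740, -0.145878)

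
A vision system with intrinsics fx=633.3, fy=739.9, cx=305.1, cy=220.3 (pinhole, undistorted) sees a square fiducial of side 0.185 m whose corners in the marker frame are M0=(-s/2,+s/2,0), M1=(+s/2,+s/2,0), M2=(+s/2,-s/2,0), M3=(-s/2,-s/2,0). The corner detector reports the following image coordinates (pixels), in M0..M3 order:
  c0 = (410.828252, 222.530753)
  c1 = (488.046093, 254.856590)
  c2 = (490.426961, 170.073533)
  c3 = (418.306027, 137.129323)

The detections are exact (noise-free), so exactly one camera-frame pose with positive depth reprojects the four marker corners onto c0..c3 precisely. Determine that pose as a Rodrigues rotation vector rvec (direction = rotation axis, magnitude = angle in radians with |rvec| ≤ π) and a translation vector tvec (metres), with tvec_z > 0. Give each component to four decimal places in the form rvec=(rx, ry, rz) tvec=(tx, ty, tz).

rvec=(-0.4750, -0.3191, 0.2588) tvec=(0.3157, -0.0463, 1.3555)

Intrinsics K: fx=633.3, fy=739.9, cx=305.1, cy=220.3
Marker side s = 0.185 m; corners in marker frame (Z=0):
  M0 = (-0.0925, +0.0925, 0)
  M1 = (+0.0925, +0.0925, 0)
  M2 = (+0.0925, -0.0925, 0)
  M3 = (-0.0925, -0.0925, 0)
Detected image corners:
  c0 = (410.828252, 222.530753) px
  c1 = (488.046093, 254.856590) px
  c2 = (490.426961, 170.073533) px
  c3 = (418.306027, 137.129323) px
Planar DLT: solve 8×8 A·h = b for H (H[2,2]=1):
  H  [+482.84547 -187.89877 +452.59224]
  H  [+211.04688 +389.84124 +195.00741]
  H  [+0.17633 -0.35733 +1.00000]
B = K⁻¹H; ‖b₁‖=0.737724, ‖b₂‖=0.737724; λ = 2/(‖b₁‖+‖b₂‖) = 1.355520, sign → tz>0 ⇒ λ=+1.355520
r₁ = λ·B[:,0] = (+0.91834,+0.31548,+0.23901); r₂ = λ·B[:,1] = (-0.16883,+0.85842,-0.48437)
r₃ = r₁×r₂ = (-0.35798,+0.40446,+0.84158); SVD([r₁ r₂ r₃]) → R = UVᵀ:
  R  [+0.91834 -0.16883 -0.35798]
  R  [+0.31548 +0.85842 +0.40446]
  R  [+0.23901 -0.48437 +0.84158]
t = (+0.31569, -0.04634, +1.35552) m
tr R = 2.618338; θ = arccos((tr R − 1)/2) = 0.628060 rad = 35.985°
axis k = ((R−Rᵀ)₃₂, (R−Rᵀ)₁₃, (R−Rᵀ)₂₁) / (2 sinθ) = (-0.756354, -0.508018, +0.412124)
rvec = θ·k = (-0.475036, -0.319066, +0.258839)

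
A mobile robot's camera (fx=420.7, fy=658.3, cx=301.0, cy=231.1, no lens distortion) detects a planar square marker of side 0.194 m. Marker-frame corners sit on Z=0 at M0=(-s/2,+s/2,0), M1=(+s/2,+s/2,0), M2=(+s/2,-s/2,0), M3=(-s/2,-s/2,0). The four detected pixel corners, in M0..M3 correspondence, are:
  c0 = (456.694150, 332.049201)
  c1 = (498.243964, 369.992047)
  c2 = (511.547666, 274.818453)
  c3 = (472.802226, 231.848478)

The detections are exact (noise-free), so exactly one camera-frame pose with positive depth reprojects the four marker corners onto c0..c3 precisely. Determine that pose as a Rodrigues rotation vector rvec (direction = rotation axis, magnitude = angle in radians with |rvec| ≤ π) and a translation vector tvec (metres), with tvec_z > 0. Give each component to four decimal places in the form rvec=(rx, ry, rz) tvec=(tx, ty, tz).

Intrinsics K: fx=420.7, fy=658.3, cx=301.0, cy=231.1
Marker side s = 0.194 m; corners in marker frame (Z=0):
  M0 = (-0.0970, +0.0970, 0)
  M1 = (+0.0970, +0.0970, 0)
  M2 = (+0.0970, -0.0970, 0)
  M3 = (-0.0970, -0.0970, 0)
Detected image corners:
  c0 = (456.694150, 332.049201) px
  c1 = (498.243964, 369.992047) px
  c2 = (511.547666, 274.818453) px
  c3 = (472.802226, 231.848478) px
Planar DLT: solve 8×8 A·h = b for H (H[2,2]=1):
  H  [+381.22562 -186.21985 +485.68540]
  H  [+317.54848 +434.11301 +301.80154]
  H  [+0.35980 -0.22827 +1.00000]
B = K⁻¹H; ‖b₁‖=0.822864, ‖b₂‖=0.822864; λ = 2/(‖b₁‖+‖b₂‖) = 1.215267, sign → tz>0 ⇒ λ=+1.215267
r₁ = λ·B[:,0] = (+0.78839,+0.43272,+0.43725); r₂ = λ·B[:,1] = (-0.33945,+0.89879,-0.27740)
r₃ = r₁×r₂ = (-0.51304,+0.07028,+0.85549); SVD([r₁ r₂ r₃]) → R = UVᵀ:
  R  [+0.78839 -0.33945 -0.51304]
  R  [+0.43272 +0.89879 +0.07028]
  R  [+0.43725 -0.27740 +0.85549]
t = (+0.53350, +0.13052, +1.21527) m
tr R = 2.542668; θ = arccos((tr R − 1)/2) = 0.689862 rad = 39.526°
axis k = ((R−Rᵀ)₃₂, (R−Rᵀ)₁₃, (R−Rᵀ)₂₁) / (2 sinθ) = (-0.273150, -0.746577, +0.606641)
rvec = θ·k = (-0.188436, -0.515035, +0.418498)

rvec=(-0.1884, -0.5150, 0.4185) tvec=(0.5335, 0.1305, 1.2153)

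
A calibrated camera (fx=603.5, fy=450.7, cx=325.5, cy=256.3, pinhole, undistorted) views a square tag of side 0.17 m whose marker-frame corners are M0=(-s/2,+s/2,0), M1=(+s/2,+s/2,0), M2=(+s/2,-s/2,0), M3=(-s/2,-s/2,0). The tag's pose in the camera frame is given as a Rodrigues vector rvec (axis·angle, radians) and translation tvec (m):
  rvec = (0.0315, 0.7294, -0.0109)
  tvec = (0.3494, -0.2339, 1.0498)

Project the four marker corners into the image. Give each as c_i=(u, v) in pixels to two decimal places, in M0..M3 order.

Intrinsics K: fx=603.5, fy=450.7, cx=325.5, cy=256.3
Marker side s = 0.17 m; corners in marker frame (Z=0):
  M0 = (-0.0850, +0.0850, 0)
  M1 = (+0.0850, +0.0850, 0)
  M2 = (+0.0850, -0.0850, 0)
  M3 = (-0.0850, -0.0850, 0)
rvec = (0.0315, 0.7294, -0.0109), |rvec| = θ = 0.73016 rad = 41.835°
Rodrigues: sinθ=0.66699, 1−cosθ=0.25493; R = I + sinθ·[k]× + (1−cosθ)·[k]×²:
    [+0.74554 +0.02094 +0.66613]
    [+0.00103 +0.99947 -0.03258]
    [-0.66646 +0.02497 +0.74512]
t = (0.3494, -0.2339, 1.0498) m
M0: Pc = R·M0+t = (+0.28781, -0.14903, +1.10857); u = 603.5·(+0.28781)/1.10857 + 325.5 = 482.1817, v = 450.7·(-0.14903)/1.10857 + 256.3 = 195.7094
M1: Pc = R·M1+t = (+0.41455, -0.14886, +0.99527); u = 603.5·(+0.41455)/0.99527 + 325.5 = 576.8697, v = 450.7·(-0.14886)/0.99527 + 256.3 = 188.8913
M2: Pc = R·M2+t = (+0.41099, -0.31877, +0.99103); u = 603.5·(+0.41099)/0.99103 + 325.5 = 575.7784, v = 450.7·(-0.31877)/0.99103 + 256.3 = 111.3310
M3: Pc = R·M3+t = (+0.28425, -0.31894, +1.10433); u = 603.5·(+0.28425)/1.10433 + 325.5 = 480.8383, v = 450.7·(-0.31894)/1.10433 + 256.3 = 126.1326

c0=(482.18, 195.71) c1=(576.87, 188.89) c2=(575.78, 111.33) c3=(480.84, 126.13)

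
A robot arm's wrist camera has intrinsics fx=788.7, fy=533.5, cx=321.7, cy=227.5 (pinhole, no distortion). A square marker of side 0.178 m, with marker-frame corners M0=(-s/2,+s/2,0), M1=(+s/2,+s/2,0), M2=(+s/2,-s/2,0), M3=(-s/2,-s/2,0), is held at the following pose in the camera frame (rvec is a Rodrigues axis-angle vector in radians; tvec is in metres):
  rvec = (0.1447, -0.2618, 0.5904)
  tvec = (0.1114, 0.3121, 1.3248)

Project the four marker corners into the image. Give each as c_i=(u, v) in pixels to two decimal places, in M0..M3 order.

Intrinsics K: fx=788.7, fy=533.5, cx=321.7, cy=227.5
Marker side s = 0.178 m; corners in marker frame (Z=0):
  M0 = (-0.0890, +0.0890, 0)
  M1 = (+0.0890, +0.0890, 0)
  M2 = (+0.0890, -0.0890, 0)
  M3 = (-0.0890, -0.0890, 0)
rvec = (0.1447, -0.2618, 0.5904), |rvec| = θ = 0.66185 rad = 37.921°
Rodrigues: sinθ=0.61458, 1−cosθ=0.21115; R = I + sinθ·[k]× + (1−cosθ)·[k]×²:
    [+0.79895 -0.56649 -0.20192]
    [+0.52997 +0.82189 -0.20887]
    [+0.28428 +0.05986 +0.95687]
t = (0.1114, 0.3121, 1.3248) m
M0: Pc = R·M0+t = (-0.01012, +0.33808, +1.30483); u = 788.7·(-0.01012)/1.30483 + 321.7 = 315.5806, v = 533.5·(+0.33808)/1.30483 + 227.5 = 365.7300
M1: Pc = R·M1+t = (+0.13209, +0.43242, +1.35543); u = 788.7·(+0.13209)/1.35543 + 321.7 = 398.5601, v = 533.5·(+0.43242)/1.35543 + 227.5 = 397.6999
M2: Pc = R·M2+t = (+0.23292, +0.28612, +1.34477); u = 788.7·(+0.23292)/1.34477 + 321.7 = 458.3082, v = 533.5·(+0.28612)/1.34477 + 227.5 = 341.0095
M3: Pc = R·M3+t = (+0.09071, +0.19178, +1.29417); u = 788.7·(+0.09071)/1.29417 + 321.7 = 376.9817, v = 533.5·(+0.19178)/1.29417 + 227.5 = 306.5598

c0=(315.58, 365.73) c1=(398.56, 397.70) c2=(458.31, 341.01) c3=(376.98, 306.56)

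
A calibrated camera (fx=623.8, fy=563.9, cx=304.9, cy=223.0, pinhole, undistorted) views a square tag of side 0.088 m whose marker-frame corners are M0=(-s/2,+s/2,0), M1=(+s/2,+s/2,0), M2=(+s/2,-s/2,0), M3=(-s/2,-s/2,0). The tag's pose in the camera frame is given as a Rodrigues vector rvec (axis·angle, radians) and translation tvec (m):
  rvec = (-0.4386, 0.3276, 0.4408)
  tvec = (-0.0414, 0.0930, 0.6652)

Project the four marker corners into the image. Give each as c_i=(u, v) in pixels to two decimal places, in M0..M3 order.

Intrinsics K: fx=623.8, fy=563.9, cx=304.9, cy=223.0
Marker side s = 0.088 m; corners in marker frame (Z=0):
  M0 = (-0.0440, +0.0440, 0)
  M1 = (+0.0440, +0.0440, 0)
  M2 = (+0.0440, -0.0440, 0)
  M3 = (-0.0440, -0.0440, 0)
rvec = (-0.4386, 0.3276, 0.4408), |rvec| = θ = 0.70285 rad = 40.270°
Rodrigues: sinθ=0.64639, 1−cosθ=0.23700; R = I + sinθ·[k]× + (1−cosθ)·[k]×²:
    [+0.85529 -0.47433 +0.20853]
    [+0.33646 +0.81449 +0.47265]
    [-0.39404 -0.33409 +0.85622]
t = (-0.0414, 0.0930, 0.6652) m
M0: Pc = R·M0+t = (-0.09990, +0.11403, +0.66784); u = 623.8·(-0.09990)/0.66784 + 304.9 = 211.5844, v = 563.9·(+0.11403)/0.66784 + 223.0 = 319.2860
M1: Pc = R·M1+t = (-0.02464, +0.14364, +0.63316); u = 623.8·(-0.02464)/0.63316 + 304.9 = 280.6268, v = 563.9·(+0.14364)/0.63316 + 223.0 = 350.9288
M2: Pc = R·M2+t = (+0.01710, +0.07197, +0.66256); u = 623.8·(+0.01710)/0.66256 + 304.9 = 321.0027, v = 563.9·(+0.07197)/0.66256 + 223.0 = 284.2500
M3: Pc = R·M3+t = (-0.05816, +0.04236, +0.69724); u = 623.8·(-0.05816)/0.69724 + 304.9 = 252.8635, v = 563.9·(+0.04236)/0.69724 + 223.0 = 257.2577

c0=(211.58, 319.29) c1=(280.63, 350.93) c2=(321.00, 284.25) c3=(252.86, 257.26)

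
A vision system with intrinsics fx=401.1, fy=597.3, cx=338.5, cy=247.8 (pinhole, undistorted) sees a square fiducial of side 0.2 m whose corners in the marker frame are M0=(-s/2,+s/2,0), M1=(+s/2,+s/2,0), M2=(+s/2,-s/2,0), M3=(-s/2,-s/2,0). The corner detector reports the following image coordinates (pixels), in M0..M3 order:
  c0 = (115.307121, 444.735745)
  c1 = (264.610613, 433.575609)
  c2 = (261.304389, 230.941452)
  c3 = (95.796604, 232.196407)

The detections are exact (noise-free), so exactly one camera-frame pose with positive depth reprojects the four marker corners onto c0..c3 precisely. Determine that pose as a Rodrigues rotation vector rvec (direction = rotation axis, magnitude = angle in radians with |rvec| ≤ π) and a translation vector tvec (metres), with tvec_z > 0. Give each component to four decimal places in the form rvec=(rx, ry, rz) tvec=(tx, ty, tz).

Intrinsics K: fx=401.1, fy=597.3, cx=338.5, cy=247.8
Marker side s = 0.2 m; corners in marker frame (Z=0):
  M0 = (-0.1000, +0.1000, 0)
  M1 = (+0.1000, +0.1000, 0)
  M2 = (+0.1000, -0.1000, 0)
  M3 = (-0.1000, -0.1000, 0)
Detected image corners:
  c0 = (115.307121, 444.735745) px
  c1 = (264.610613, 433.575609) px
  c2 = (261.304389, 230.941452) px
  c3 = (95.796604, 232.196407) px
Planar DLT: solve 8×8 A·h = b for H (H[2,2]=1):
  H  [+831.71163 +147.47242 +186.53232]
  H  [+52.72140 +1203.76762 +340.43557]
  H  [+0.25342 +0.49636 +1.00000]
B = K⁻¹H; ‖b₁‖=1.876970, ‖b₂‖=1.876970; λ = 2/(‖b₁‖+‖b₂‖) = 0.532774, sign → tz>0 ⇒ λ=+0.532774
r₁ = λ·B[:,0] = (+0.99080,-0.00899,+0.13502); r₂ = λ·B[:,1] = (-0.02729,+0.96401,+0.26445)
r₃ = r₁×r₂ = (-0.13253,-0.26570,+0.95490); SVD([r₁ r₂ r₃]) → R = UVᵀ:
  R  [+0.99080 -0.02729 -0.13253]
  R  [-0.00899 +0.96401 -0.26570]
  R  [+0.13502 +0.26445 +0.95490]
t = (-0.20186, +0.08263, +0.53277) m
tr R = 2.909718; θ = arccos((tr R − 1)/2) = 0.301612 rad = 17.281°
axis k = ((R−Rᵀ)₃₂, (R−Rᵀ)₁₃, (R−Rᵀ)₂₁) / (2 sinθ) = (+0.892329, -0.450332, +0.030808)
rvec = θ·k = (+0.269137, -0.135826, +0.009292)

rvec=(0.2691, -0.1358, 0.0093) tvec=(-0.2019, 0.0826, 0.5328)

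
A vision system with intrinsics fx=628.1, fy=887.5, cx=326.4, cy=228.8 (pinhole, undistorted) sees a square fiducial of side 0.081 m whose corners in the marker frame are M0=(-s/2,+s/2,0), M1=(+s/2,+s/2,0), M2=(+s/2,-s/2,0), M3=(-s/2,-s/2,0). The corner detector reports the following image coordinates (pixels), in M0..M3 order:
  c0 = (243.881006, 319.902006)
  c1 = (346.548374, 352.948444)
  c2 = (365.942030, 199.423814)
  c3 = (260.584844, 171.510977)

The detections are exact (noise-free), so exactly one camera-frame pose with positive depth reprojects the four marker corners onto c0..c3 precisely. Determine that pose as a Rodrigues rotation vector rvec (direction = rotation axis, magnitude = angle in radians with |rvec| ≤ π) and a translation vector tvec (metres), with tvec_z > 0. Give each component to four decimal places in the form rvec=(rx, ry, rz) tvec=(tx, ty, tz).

rvec=(0.0914, 0.2292, 0.1817) tvec=(-0.0172, 0.0171, 0.4647)

Intrinsics K: fx=628.1, fy=887.5, cx=326.4, cy=228.8
Marker side s = 0.081 m; corners in marker frame (Z=0):
  M0 = (-0.0405, +0.0405, 0)
  M1 = (+0.0405, +0.0405, 0)
  M2 = (+0.0405, -0.0405, 0)
  M3 = (-0.0405, -0.0405, 0)
Detected image corners:
  c0 = (243.881006, 319.902006) px
  c1 = (346.548374, 352.948444) px
  c2 = (365.942030, 199.423814) px
  c3 = (260.584844, 171.510977) px
Planar DLT: solve 8×8 A·h = b for H (H[2,2]=1):
  H  [+1141.58663 -150.07832 +303.16652]
  H  [+254.49886 +1925.20063 +261.38528]
  H  [-0.46791 +0.23807 +1.00000]
B = K⁻¹H; ‖b₁‖=2.152043, ‖b₂‖=2.152043; λ = 2/(‖b₁‖+‖b₂‖) = 0.464675, sign → tz>0 ⇒ λ=+0.464675
r₁ = λ·B[:,0] = (+0.95754,+0.18930,-0.21742); r₂ = λ·B[:,1] = (-0.16852,+0.97947,+0.11063)
r₃ = r₁×r₂ = (+0.23390,-0.06929,+0.96979); SVD([r₁ r₂ r₃]) → R = UVᵀ:
  R  [+0.95754 -0.16852 +0.23390]
  R  [+0.18930 +0.97947 -0.06929]
  R  [-0.21742 +0.11063 +0.96979]
t = (-0.01719, +0.01706, +0.46467) m
tr R = 2.906803; θ = arccos((tr R − 1)/2) = 0.306479 rad = 17.560°
axis k = ((R−Rᵀ)₃₂, (R−Rᵀ)₁₃, (R−Rᵀ)₂₁) / (2 sinθ) = (+0.298167, +0.747963, +0.592999)
rvec = θ·k = (+0.091382, +0.229235, +0.181742)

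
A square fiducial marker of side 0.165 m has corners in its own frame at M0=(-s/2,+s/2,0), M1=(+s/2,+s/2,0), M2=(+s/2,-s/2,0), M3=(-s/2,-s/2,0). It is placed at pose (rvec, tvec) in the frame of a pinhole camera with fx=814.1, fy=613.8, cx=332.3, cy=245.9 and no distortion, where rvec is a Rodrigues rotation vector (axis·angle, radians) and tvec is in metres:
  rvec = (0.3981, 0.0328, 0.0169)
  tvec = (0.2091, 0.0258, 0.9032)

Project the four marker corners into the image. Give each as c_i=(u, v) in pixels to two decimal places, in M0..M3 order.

Intrinsics K: fx=814.1, fy=613.8, cx=332.3, cy=245.9
Marker side s = 0.165 m; corners in marker frame (Z=0):
  M0 = (-0.0825, +0.0825, 0)
  M1 = (+0.0825, +0.0825, 0)
  M2 = (+0.0825, -0.0825, 0)
  M3 = (-0.0825, -0.0825, 0)
rvec = (0.3981, 0.0328, 0.0169), |rvec| = θ = 0.39981 rad = 22.907°
Rodrigues: sinθ=0.38924, 1−cosθ=0.07886; R = I + sinθ·[k]× + (1−cosθ)·[k]×²:
    [+0.99933 -0.01001 +0.03525]
    [+0.02290 +0.92167 -0.38731]
    [-0.02861 +0.38785 +0.92128]
t = (0.2091, 0.0258, 0.9032) m
M0: Pc = R·M0+t = (+0.12583, +0.09995, +0.93756); u = 814.1·(+0.12583)/0.93756 + 332.3 = 441.5602, v = 613.8·(+0.09995)/0.93756 + 245.9 = 311.3343
M1: Pc = R·M1+t = (+0.29072, +0.10373, +0.93284); u = 814.1·(+0.29072)/0.93284 + 332.3 = 586.0142, v = 613.8·(+0.10373)/0.93284 + 245.9 = 314.1512
M2: Pc = R·M2+t = (+0.29237, -0.04835, +0.86884); u = 814.1·(+0.29237)/0.86884 + 332.3 = 606.2496, v = 613.8·(-0.04835)/0.86884 + 245.9 = 211.7437
M3: Pc = R·M3+t = (+0.12748, -0.05213, +0.87356); u = 814.1·(+0.12748)/0.87356 + 332.3 = 451.1038, v = 613.8·(-0.05213)/0.87356 + 245.9 = 209.2739

c0=(441.56, 311.33) c1=(586.01, 314.15) c2=(606.25, 211.74) c3=(451.10, 209.27)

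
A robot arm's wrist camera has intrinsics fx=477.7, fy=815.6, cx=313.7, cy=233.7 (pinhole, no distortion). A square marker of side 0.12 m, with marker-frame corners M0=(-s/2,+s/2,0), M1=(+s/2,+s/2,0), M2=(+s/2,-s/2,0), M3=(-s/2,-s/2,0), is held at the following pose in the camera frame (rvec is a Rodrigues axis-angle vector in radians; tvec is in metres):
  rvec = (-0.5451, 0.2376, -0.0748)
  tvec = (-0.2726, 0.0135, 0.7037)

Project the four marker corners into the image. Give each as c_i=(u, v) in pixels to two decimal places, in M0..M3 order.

c0=(83.21, 320.29) c1=(158.88, 303.74) c2=(171.69, 182.15) c3=(101.94, 201.29)

Intrinsics K: fx=477.7, fy=815.6, cx=313.7, cy=233.7
Marker side s = 0.12 m; corners in marker frame (Z=0):
  M0 = (-0.0600, +0.0600, 0)
  M1 = (+0.0600, +0.0600, 0)
  M2 = (+0.0600, -0.0600, 0)
  M3 = (-0.0600, -0.0600, 0)
rvec = (-0.5451, 0.2376, -0.0748), |rvec| = θ = 0.59932 rad = 34.338°
Rodrigues: sinθ=0.56408, 1−cosθ=0.17428; R = I + sinθ·[k]× + (1−cosθ)·[k]×²:
    [+0.96989 +0.00756 +0.24341]
    [-0.13324 +0.85311 +0.50443]
    [-0.20385 -0.52167 +0.82843]
t = (-0.2726, 0.0135, 0.7037) m
M0: Pc = R·M0+t = (-0.33034, +0.07268, +0.68463); u = 477.7·(-0.33034)/0.68463 + 313.7 = 83.2057, v = 815.6·(+0.07268)/0.68463 + 233.7 = 320.2853
M1: Pc = R·M1+t = (-0.21395, +0.05669, +0.66017); u = 477.7·(-0.21395)/0.66017 + 313.7 = 158.8831, v = 815.6·(+0.05669)/0.66017 + 233.7 = 303.7397
M2: Pc = R·M2+t = (-0.21486, -0.04568, +0.72277); u = 477.7·(-0.21486)/0.72277 + 313.7 = 171.6926, v = 815.6·(-0.04568)/0.72277 + 233.7 = 182.1514
M3: Pc = R·M3+t = (-0.33125, -0.02969, +0.74723); u = 477.7·(-0.33125)/0.74723 + 313.7 = 101.9358, v = 815.6·(-0.02969)/0.74723 + 233.7 = 201.2912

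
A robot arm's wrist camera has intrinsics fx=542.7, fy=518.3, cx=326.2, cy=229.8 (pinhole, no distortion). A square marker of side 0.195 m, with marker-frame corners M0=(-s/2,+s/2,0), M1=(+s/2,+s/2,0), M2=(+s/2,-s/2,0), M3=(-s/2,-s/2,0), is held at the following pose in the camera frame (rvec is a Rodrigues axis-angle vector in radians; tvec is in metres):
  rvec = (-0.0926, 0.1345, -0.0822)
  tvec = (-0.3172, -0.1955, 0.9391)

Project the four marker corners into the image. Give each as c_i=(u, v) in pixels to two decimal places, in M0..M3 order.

Intrinsics K: fx=542.7, fy=518.3, cx=326.2, cy=229.8
Marker side s = 0.195 m; corners in marker frame (Z=0):
  M0 = (-0.0975, +0.0975, 0)
  M1 = (+0.0975, +0.0975, 0)
  M2 = (+0.0975, -0.0975, 0)
  M3 = (-0.0975, -0.0975, 0)
rvec = (-0.0926, 0.1345, -0.0822), |rvec| = θ = 0.18282 rad = 10.475°
Rodrigues: sinθ=0.18180, 1−cosθ=0.01666; R = I + sinθ·[k]× + (1−cosθ)·[k]×²:
    [+0.98761 +0.07553 +0.13755]
    [-0.08795 +0.99236 +0.08657]
    [-0.12996 -0.09760 +0.98670]
t = (-0.3172, -0.1955, 0.9391) m
M0: Pc = R·M0+t = (-0.40613, -0.09017, +0.94226); u = 542.7·(-0.40613)/0.94226 + 326.2 = 92.2873, v = 518.3·(-0.09017)/0.94226 + 229.8 = 180.2008
M1: Pc = R·M1+t = (-0.21354, -0.10732, +0.91691); u = 542.7·(-0.21354)/0.91691 + 326.2 = 199.8085, v = 518.3·(-0.10732)/0.91691 + 229.8 = 169.1352
M2: Pc = R·M2+t = (-0.22827, -0.30083, +0.93594); u = 542.7·(-0.22827)/0.93594 + 326.2 = 193.8381, v = 518.3·(-0.30083)/0.93594 + 229.8 = 63.2088
M3: Pc = R·M3+t = (-0.42086, -0.28368, +0.96129); u = 542.7·(-0.42086)/0.96129 + 326.2 = 88.6030, v = 518.3·(-0.28368)/0.96129 + 229.8 = 76.8477

c0=(92.29, 180.20) c1=(199.81, 169.14) c2=(193.84, 63.21) c3=(88.60, 76.85)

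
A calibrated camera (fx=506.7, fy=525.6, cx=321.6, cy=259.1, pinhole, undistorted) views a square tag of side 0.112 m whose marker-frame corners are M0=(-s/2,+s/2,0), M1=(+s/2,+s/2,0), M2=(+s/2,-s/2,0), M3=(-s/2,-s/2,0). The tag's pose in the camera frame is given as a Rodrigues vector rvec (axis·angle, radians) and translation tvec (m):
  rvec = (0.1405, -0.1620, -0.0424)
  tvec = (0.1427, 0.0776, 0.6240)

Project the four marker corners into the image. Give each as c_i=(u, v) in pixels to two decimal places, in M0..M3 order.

Intrinsics K: fx=506.7, fy=525.6, cx=321.6, cy=259.1
Marker side s = 0.112 m; corners in marker frame (Z=0):
  M0 = (-0.0560, +0.0560, 0)
  M1 = (+0.0560, +0.0560, 0)
  M2 = (+0.0560, -0.0560, 0)
  M3 = (-0.0560, -0.0560, 0)
rvec = (0.1405, -0.1620, -0.0424), |rvec| = θ = 0.21859 rad = 12.524°
Rodrigues: sinθ=0.21685, 1−cosθ=0.02380; R = I + sinθ·[k]× + (1−cosθ)·[k]×²:
    [+0.98603 +0.03073 -0.16368]
    [-0.05340 +0.98927 -0.13596]
    [+0.15775 +0.14280 +0.97710]
t = (0.1427, 0.0776, 0.6240) m
M0: Pc = R·M0+t = (+0.08920, +0.13599, +0.62316); u = 506.7·(+0.08920)/0.62316 + 321.6 = 394.1317, v = 525.6·(+0.13599)/0.62316 + 259.1 = 373.7989
M1: Pc = R·M1+t = (+0.19964, +0.13001, +0.64083); u = 506.7·(+0.19964)/0.64083 + 321.6 = 479.4528, v = 525.6·(+0.13001)/0.64083 + 259.1 = 365.7315
M2: Pc = R·M2+t = (+0.19620, +0.01921, +0.62484); u = 506.7·(+0.19620)/0.62484 + 321.6 = 480.7025, v = 525.6·(+0.01921)/0.62484 + 259.1 = 275.2594
M3: Pc = R·M3+t = (+0.08576, +0.02519, +0.60717); u = 506.7·(+0.08576)/0.60717 + 321.6 = 393.1702, v = 525.6·(+0.02519)/0.60717 + 259.1 = 280.9067

c0=(394.13, 373.80) c1=(479.45, 365.73) c2=(480.70, 275.26) c3=(393.17, 280.91)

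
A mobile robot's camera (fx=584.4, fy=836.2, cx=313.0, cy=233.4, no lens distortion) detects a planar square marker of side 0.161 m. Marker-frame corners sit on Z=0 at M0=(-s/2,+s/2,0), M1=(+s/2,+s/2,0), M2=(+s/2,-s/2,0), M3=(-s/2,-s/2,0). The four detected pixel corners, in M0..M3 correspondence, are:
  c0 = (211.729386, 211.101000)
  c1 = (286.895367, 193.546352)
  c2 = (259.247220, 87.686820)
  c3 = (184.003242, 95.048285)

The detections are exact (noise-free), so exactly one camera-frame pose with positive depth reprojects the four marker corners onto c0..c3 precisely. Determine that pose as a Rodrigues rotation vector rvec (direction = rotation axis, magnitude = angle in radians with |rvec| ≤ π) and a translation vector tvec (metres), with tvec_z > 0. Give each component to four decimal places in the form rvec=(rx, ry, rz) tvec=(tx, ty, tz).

rvec=(-0.3212, -0.6058, -0.2790) tvec=(-0.1411, -0.1137, 1.0840)

Intrinsics K: fx=584.4, fy=836.2, cx=313.0, cy=233.4
Marker side s = 0.161 m; corners in marker frame (Z=0):
  M0 = (-0.0805, +0.0805, 0)
  M1 = (+0.0805, +0.0805, 0)
  M2 = (+0.0805, -0.0805, 0)
  M3 = (-0.0805, -0.0805, 0)
Detected image corners:
  c0 = (211.729386, 211.101000) px
  c1 = (286.895367, 193.546352) px
  c2 = (259.247220, 87.686820) px
  c3 = (184.003242, 95.048285) px
Planar DLT: solve 8×8 A·h = b for H (H[2,2]=1):
  H  [+596.30440 +125.91435 +236.91164]
  H  [+3.68527 +659.05540 +145.69720]
  H  [+0.54865 -0.19555 +1.00000]
B = K⁻¹H; ‖b₁‖=0.922477, ‖b₂‖=0.922477; λ = 2/(‖b₁‖+‖b₂‖) = 1.084038, sign → tz>0 ⇒ λ=+1.084038
r₁ = λ·B[:,0] = (+0.78758,-0.16123,+0.59475); r₂ = λ·B[:,1] = (+0.34710,+0.91356,-0.21198)
r₃ = r₁×r₂ = (-0.50916,+0.37339,+0.77546); SVD([r₁ r₂ r₃]) → R = UVᵀ:
  R  [+0.78758 +0.34710 -0.50916]
  R  [-0.16123 +0.91356 +0.37339]
  R  [+0.59475 -0.21198 +0.77546]
t = (-0.14114, -0.11370, +1.08404) m
tr R = 2.476590; θ = arccos((tr R − 1)/2) = 0.740257 rad = 42.414°
axis k = ((R−Rᵀ)₃₂, (R−Rᵀ)₁₃, (R−Rᵀ)₂₁) / (2 sinθ) = (-0.433940, -0.818348, -0.376832)
rvec = θ·k = (-0.321227, -0.605788, -0.278952)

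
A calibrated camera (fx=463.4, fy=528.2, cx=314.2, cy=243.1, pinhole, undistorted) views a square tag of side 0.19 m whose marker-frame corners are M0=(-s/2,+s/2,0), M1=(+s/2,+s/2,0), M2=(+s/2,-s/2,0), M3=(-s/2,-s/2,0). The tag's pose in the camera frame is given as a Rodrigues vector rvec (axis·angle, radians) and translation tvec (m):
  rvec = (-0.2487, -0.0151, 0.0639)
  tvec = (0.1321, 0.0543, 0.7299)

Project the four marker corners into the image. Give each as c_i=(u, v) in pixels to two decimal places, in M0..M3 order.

c0=(334.87, 347.87) c1=(459.07, 356.91) c2=(457.23, 221.10) c3=(340.75, 212.39)

Intrinsics K: fx=463.4, fy=528.2, cx=314.2, cy=243.1
Marker side s = 0.19 m; corners in marker frame (Z=0):
  M0 = (-0.0950, +0.0950, 0)
  M1 = (+0.0950, +0.0950, 0)
  M2 = (+0.0950, -0.0950, 0)
  M3 = (-0.0950, -0.0950, 0)
rvec = (-0.2487, -0.0151, 0.0639), |rvec| = θ = 0.25722 rad = 14.738°
Rodrigues: sinθ=0.25439, 1−cosθ=0.03290; R = I + sinθ·[k]× + (1−cosθ)·[k]×²:
    [+0.99786 -0.06133 -0.02284]
    [+0.06507 +0.96721 +0.24549]
    [+0.00703 -0.24645 +0.96913]
t = (0.1321, 0.0543, 0.7299) m
M0: Pc = R·M0+t = (+0.03148, +0.14000, +0.70582); u = 463.4·(+0.03148)/0.70582 + 314.2 = 334.8661, v = 528.2·(+0.14000)/0.70582 + 243.1 = 347.8721
M1: Pc = R·M1+t = (+0.22107, +0.15237, +0.70716); u = 463.4·(+0.22107)/0.70716 + 314.2 = 459.0674, v = 528.2·(+0.15237)/0.70716 + 243.1 = 356.9080
M2: Pc = R·M2+t = (+0.23272, -0.03140, +0.75398); u = 463.4·(+0.23272)/0.75398 + 314.2 = 457.2325, v = 528.2·(-0.03140)/0.75398 + 243.1 = 221.0999
M3: Pc = R·M3+t = (+0.04313, -0.04377, +0.75264); u = 463.4·(+0.04313)/0.75264 + 314.2 = 340.7550, v = 528.2·(-0.04377)/0.75264 + 243.1 = 212.3850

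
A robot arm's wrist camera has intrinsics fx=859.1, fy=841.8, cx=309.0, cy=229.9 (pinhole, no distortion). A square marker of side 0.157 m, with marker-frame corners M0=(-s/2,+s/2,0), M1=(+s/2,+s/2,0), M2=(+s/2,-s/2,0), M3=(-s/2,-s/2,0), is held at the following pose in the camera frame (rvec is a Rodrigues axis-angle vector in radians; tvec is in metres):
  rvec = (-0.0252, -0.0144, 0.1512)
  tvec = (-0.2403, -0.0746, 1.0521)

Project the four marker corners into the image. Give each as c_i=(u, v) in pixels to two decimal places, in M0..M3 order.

c0=(39.00, 222.79) c1=(166.35, 241.77) c2=(186.14, 117.93) c3=(59.32, 98.80)

Intrinsics K: fx=859.1, fy=841.8, cx=309.0, cy=229.9
Marker side s = 0.157 m; corners in marker frame (Z=0):
  M0 = (-0.0785, +0.0785, 0)
  M1 = (+0.0785, +0.0785, 0)
  M2 = (+0.0785, -0.0785, 0)
  M3 = (-0.0785, -0.0785, 0)
rvec = (-0.0252, -0.0144, 0.1512), |rvec| = θ = 0.15396 rad = 8.821°
Rodrigues: sinθ=0.15335, 1−cosθ=0.01183; R = I + sinθ·[k]× + (1−cosθ)·[k]×²:
    [+0.98849 -0.15042 -0.01624]
    [+0.15078 +0.98827 +0.02401]
    [+0.01244 -0.02619 +0.99958]
t = (-0.2403, -0.0746, 1.0521) m
M0: Pc = R·M0+t = (-0.32970, -0.00886, +1.04907); u = 859.1·(-0.32970)/1.04907 + 309.0 = 38.9992, v = 841.8·(-0.00886)/1.04907 + 229.9 = 222.7929
M1: Pc = R·M1+t = (-0.17451, +0.01482, +1.05102); u = 859.1·(-0.17451)/1.05102 + 309.0 = 166.3548, v = 841.8·(+0.01482)/1.05102 + 229.9 = 241.7668
M2: Pc = R·M2+t = (-0.15090, -0.14034, +1.05513); u = 859.1·(-0.15090)/1.05513 + 309.0 = 186.1393, v = 841.8·(-0.14034)/1.05513 + 229.9 = 117.9323
M3: Pc = R·M3+t = (-0.30609, -0.16402, +1.05318); u = 859.1·(-0.30609)/1.05318 + 309.0 = 59.3175, v = 841.8·(-0.16402)/1.05318 + 229.9 = 98.8028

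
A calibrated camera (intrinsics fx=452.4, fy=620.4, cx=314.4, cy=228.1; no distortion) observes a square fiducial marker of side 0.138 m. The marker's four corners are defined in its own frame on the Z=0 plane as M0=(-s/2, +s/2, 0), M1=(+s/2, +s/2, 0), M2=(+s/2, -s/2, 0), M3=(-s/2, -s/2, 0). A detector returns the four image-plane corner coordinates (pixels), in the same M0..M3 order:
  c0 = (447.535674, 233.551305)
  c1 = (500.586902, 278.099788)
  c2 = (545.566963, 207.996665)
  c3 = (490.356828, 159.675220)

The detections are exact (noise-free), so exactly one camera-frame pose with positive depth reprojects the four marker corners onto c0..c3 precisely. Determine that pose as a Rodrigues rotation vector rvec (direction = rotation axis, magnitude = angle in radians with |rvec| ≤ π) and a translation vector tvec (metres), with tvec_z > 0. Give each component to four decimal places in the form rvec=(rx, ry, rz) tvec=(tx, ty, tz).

rvec=(0.3992, -0.0143, 0.5474) tvec=(0.3737, -0.0107, 0.9326)

Intrinsics K: fx=452.4, fy=620.4, cx=314.4, cy=228.1
Marker side s = 0.138 m; corners in marker frame (Z=0):
  M0 = (-0.0690, +0.0690, 0)
  M1 = (+0.0690, +0.0690, 0)
  M2 = (+0.0690, -0.0690, 0)
  M3 = (-0.0690, -0.0690, 0)
Detected image corners:
  c0 = (447.535674, 233.551305) px
  c1 = (500.586902, 278.099788) px
  c2 = (545.566963, 207.996665) px
  c3 = (490.356828, 159.675220) px
Planar DLT: solve 8×8 A·h = b for H (H[2,2]=1):
  H  [+455.00958 -123.76780 +495.65501]
  H  [+364.02355 +607.71084 +221.00763]
  H  [+0.12695 +0.39197 +1.00000]
B = K⁻¹H; ‖b₁‖=1.072234, ‖b₂‖=1.072234; λ = 2/(‖b₁‖+‖b₂‖) = 0.932632, sign → tz>0 ⇒ λ=+0.932632
r₁ = λ·B[:,0] = (+0.85573,+0.50370,+0.11840); r₂ = λ·B[:,1] = (-0.50920,+0.77915,+0.36556)
r₃ = r₁×r₂ = (+0.09188,-0.37311,+0.92323); SVD([r₁ r₂ r₃]) → R = UVᵀ:
  R  [+0.85573 -0.50920 +0.09188]
  R  [+0.50370 +0.77915 -0.37311]
  R  [+0.11840 +0.36556 +0.92323]
t = (+0.37366, -0.01066, +0.93263) m
tr R = 2.558106; θ = arccos((tr R − 1)/2) = 0.677642 rad = 38.826°
axis k = ((R−Rᵀ)₃₂, (R−Rᵀ)₁₃, (R−Rᵀ)₂₁) / (2 sinθ) = (+0.589094, -0.021149, +0.807788)
rvec = θ·k = (+0.399195, -0.014331, +0.547391)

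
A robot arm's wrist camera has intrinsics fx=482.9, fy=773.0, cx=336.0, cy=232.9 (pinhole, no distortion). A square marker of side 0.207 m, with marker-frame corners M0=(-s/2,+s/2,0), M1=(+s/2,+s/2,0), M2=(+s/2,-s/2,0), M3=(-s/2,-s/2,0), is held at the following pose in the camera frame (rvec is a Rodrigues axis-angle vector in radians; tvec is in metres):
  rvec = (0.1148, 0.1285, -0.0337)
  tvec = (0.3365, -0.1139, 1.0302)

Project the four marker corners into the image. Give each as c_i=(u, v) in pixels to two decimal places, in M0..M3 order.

c0=(444.98, 226.72) c1=(544.17, 222.49) c2=(544.91, 64.20) c3=(443.47, 72.65)

Intrinsics K: fx=482.9, fy=773.0, cx=336.0, cy=232.9
Marker side s = 0.207 m; corners in marker frame (Z=0):
  M0 = (-0.1035, +0.1035, 0)
  M1 = (+0.1035, +0.1035, 0)
  M2 = (+0.1035, -0.1035, 0)
  M3 = (-0.1035, -0.1035, 0)
rvec = (0.1148, 0.1285, -0.0337), |rvec| = θ = 0.17558 rad = 10.060°
Rodrigues: sinθ=0.17468, 1−cosθ=0.01537; R = I + sinθ·[k]× + (1−cosθ)·[k]×²:
    [+0.99120 +0.04088 +0.12591]
    [-0.02617 +0.99286 -0.11637]
    [-0.12977 +0.11205 +0.98519]
t = (0.3365, -0.1139, 1.0302) m
M0: Pc = R·M0+t = (+0.23814, -0.00843, +1.05523); u = 482.9·(+0.23814)/1.05523 + 336.0 = 444.9802, v = 773.0·(-0.00843)/1.05523 + 232.9 = 226.7245
M1: Pc = R·M1+t = (+0.44332, -0.01385, +1.02837); u = 482.9·(+0.44332)/1.02837 + 336.0 = 544.1744, v = 773.0·(-0.01385)/1.02837 + 232.9 = 222.4911
M2: Pc = R·M2+t = (+0.43486, -0.21937, +1.00517); u = 482.9·(+0.43486)/1.00517 + 336.0 = 544.9123, v = 773.0·(-0.21937)/1.00517 + 232.9 = 64.1996
M3: Pc = R·M3+t = (+0.22968, -0.21395, +1.03203); u = 482.9·(+0.22968)/1.03203 + 336.0 = 443.4695, v = 773.0·(-0.21395)/1.03203 + 232.9 = 72.6482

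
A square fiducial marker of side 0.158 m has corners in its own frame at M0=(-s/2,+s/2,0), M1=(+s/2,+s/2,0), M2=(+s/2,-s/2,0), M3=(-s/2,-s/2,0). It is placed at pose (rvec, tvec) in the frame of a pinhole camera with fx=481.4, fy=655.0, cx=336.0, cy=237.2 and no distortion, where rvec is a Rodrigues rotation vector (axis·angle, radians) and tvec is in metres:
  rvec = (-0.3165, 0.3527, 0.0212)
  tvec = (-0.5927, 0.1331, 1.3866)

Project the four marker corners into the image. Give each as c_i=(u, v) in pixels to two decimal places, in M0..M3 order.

Intrinsics K: fx=481.4, fy=655.0, cx=336.0, cy=237.2
Marker side s = 0.158 m; corners in marker frame (Z=0):
  M0 = (-0.0790, +0.0790, 0)
  M1 = (+0.0790, +0.0790, 0)
  M2 = (+0.0790, -0.0790, 0)
  M3 = (-0.0790, -0.0790, 0)
rvec = (-0.3165, 0.3527, 0.0212), |rvec| = θ = 0.47436 rad = 27.179°
Rodrigues: sinθ=0.45677, 1−cosθ=0.11042; R = I + sinθ·[k]× + (1−cosθ)·[k]×²:
    [+0.93874 -0.07519 +0.33633]
    [-0.03436 +0.95063 +0.30843]
    [-0.34291 -0.30109 +0.88981]
t = (-0.5927, 0.1331, 1.3866) m
M0: Pc = R·M0+t = (-0.67280, +0.21091, +1.38990); u = 481.4·(-0.67280)/1.38990 + 336.0 = 102.9723, v = 655.0·(+0.21091)/1.38990 + 237.2 = 336.5944
M1: Pc = R·M1+t = (-0.52448, +0.20548, +1.33572); u = 481.4·(-0.52448)/1.33572 + 336.0 = 146.9755, v = 655.0·(+0.20548)/1.33572 + 237.2 = 337.9638
M2: Pc = R·M2+t = (-0.51260, +0.05529, +1.38330); u = 481.4·(-0.51260)/1.38330 + 336.0 = 157.6105, v = 655.0·(+0.05529)/1.38330 + 237.2 = 263.3783
M3: Pc = R·M3+t = (-0.66092, +0.06072, +1.43748); u = 481.4·(-0.66092)/1.43748 + 336.0 = 114.6628, v = 655.0·(+0.06072)/1.43748 + 237.2 = 264.8655

c0=(102.97, 336.59) c1=(146.98, 337.96) c2=(157.61, 263.38) c3=(114.66, 264.87)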